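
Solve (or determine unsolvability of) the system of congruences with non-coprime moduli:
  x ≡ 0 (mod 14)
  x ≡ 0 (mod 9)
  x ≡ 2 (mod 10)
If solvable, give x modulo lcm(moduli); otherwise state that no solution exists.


Moduli 14, 9, 10 are not pairwise coprime, so CRT works modulo lcm(m_i) when all pairwise compatibility conditions hold.
Pairwise compatibility: gcd(m_i, m_j) must divide a_i - a_j for every pair.
Merge one congruence at a time:
  Start: x ≡ 0 (mod 14).
  Combine with x ≡ 0 (mod 9): gcd(14, 9) = 1; 0 - 0 = 0, which IS divisible by 1, so compatible.
    Write x = 0 + 14·t and substitute into x ≡ 0 (mod 9): 14·t ≡ 0 − 0 = 0 (mod 9).
    Reduce coefficients mod 9: 5·t ≡ 0 (mod 9).
    The inverse of 5 mod 9 is 2 (since 5·2 = 10 = 1·9 + 1), so t ≡ 2·0 = 0 ≡ 0 (mod 9).
    Then x = 0 + 14·0 = 0, valid modulo lcm(14, 9) = 126: x ≡ 0 (mod 126).
  Combine with x ≡ 2 (mod 10): gcd(126, 10) = 2; 2 - 0 = 2, which IS divisible by 2, so compatible.
    Write x = 0 + 126·t and substitute into x ≡ 2 (mod 10): 126·t ≡ 2 − 0 = 2 (mod 10).
    Divide the congruence (and modulus) by g = 2: 63·t ≡ 1 (mod 5).
    Reduce coefficients mod 5: 3·t ≡ 1 (mod 5).
    The inverse of 3 mod 5 is 2 (since 3·2 = 6 = 1·5 + 1), so t ≡ 2·1 = 2 ≡ 2 (mod 5).
    Then x = 0 + 126·2 = 252, valid modulo lcm(126, 10) = 630: x ≡ 252 (mod 630).
Verify: 252 mod 14 = 0, 252 mod 9 = 0, 252 mod 10 = 2.

x ≡ 252 (mod 630).


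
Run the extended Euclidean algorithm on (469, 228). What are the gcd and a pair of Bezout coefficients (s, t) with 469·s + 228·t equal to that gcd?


Euclidean algorithm on (469, 228) — divide until remainder is 0:
  469 = 2 · 228 + 13
  228 = 17 · 13 + 7
  13 = 1 · 7 + 6
  7 = 1 · 6 + 1
  6 = 6 · 1 + 0
gcd(469, 228) = 1.
Track Bezout coefficients alongside the remainders: start with r₀ = 469 = a·1 + b·0 (s = 1, t = 0) and r₁ = 228 = a·0 + b·1 (s = 0, t = 1); each new remainder r_{k+1} = r_{k-1} − q_k·r_k inherits s_{k+1} = s_{k-1} − q_k·s_k, t_{k+1} = t_{k-1} − q_k·t_k, so r_k = a·s_k + b·t_k at every step:
  q = 2: r = 13, s = 1 − 2·0 = 1, t = 0 − 2·1 = -2  (check: 469·1 + 228·(-2) = 13)
  q = 17: r = 7, s = 0 − 17·1 = -17, t = 1 − 17·(-2) = 35  (check: 469·(-17) + 228·35 = 7)
  q = 1: r = 6, s = 1 − 1·(-17) = 18, t = -2 − 1·35 = -37  (check: 469·18 + 228·(-37) = 6)
  q = 1: r = 1, s = -17 − 1·18 = -35, t = 35 − 1·(-37) = 72  (check: 469·(-35) + 228·72 = 1)
The row with r = 1 (the gcd) gives the Bezout coefficients s = -35, t = 72.
Result: 469 · (-35) + 228 · (72) = 1.

gcd(469, 228) = 1; s = -35, t = 72 (check: 469·(-35) + 228·72 = 1).


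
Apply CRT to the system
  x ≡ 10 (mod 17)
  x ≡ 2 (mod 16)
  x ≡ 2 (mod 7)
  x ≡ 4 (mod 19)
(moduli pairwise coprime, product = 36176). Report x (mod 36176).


Product of moduli M = 17 · 16 · 7 · 19 = 36176.
Merge one congruence at a time:
  Start: x ≡ 10 (mod 17).
  Combine with x ≡ 2 (mod 16); new modulus lcm = 272.
    Write x = 10 + 17·t and substitute into x ≡ 2 (mod 16): 17·t ≡ 2 − 10 = -8 (mod 16).
    Reduce coefficients mod 16: 1·t ≡ 8 (mod 16).
    So t ≡ 8 (mod 16).
    Then x = 10 + 17·8 = 146, valid modulo lcm(17, 16) = 272: x ≡ 146 (mod 272).
  Combine with x ≡ 2 (mod 7); new modulus lcm = 1904.
    Write x = 146 + 272·t and substitute into x ≡ 2 (mod 7): 272·t ≡ 2 − 146 = -144 (mod 7).
    Reduce coefficients mod 7: 6·t ≡ 3 (mod 7).
    The inverse of 6 mod 7 is 6 (since 6·6 = 36 = 5·7 + 1), so t ≡ 6·3 = 18 ≡ 4 (mod 7).
    Then x = 146 + 272·4 = 1234, valid modulo lcm(272, 7) = 1904: x ≡ 1234 (mod 1904).
  Combine with x ≡ 4 (mod 19); new modulus lcm = 36176.
    Write x = 1234 + 1904·t and substitute into x ≡ 4 (mod 19): 1904·t ≡ 4 − 1234 = -1230 (mod 19).
    Reduce coefficients mod 19: 4·t ≡ 5 (mod 19).
    The inverse of 4 mod 19 is 5 (since 4·5 = 20 = 1·19 + 1), so t ≡ 5·5 = 25 ≡ 6 (mod 19).
    Then x = 1234 + 1904·6 = 12658, valid modulo lcm(1904, 19) = 36176: x ≡ 12658 (mod 36176).
Verify against each original: 12658 mod 17 = 10, 12658 mod 16 = 2, 12658 mod 7 = 2, 12658 mod 19 = 4.

x ≡ 12658 (mod 36176).


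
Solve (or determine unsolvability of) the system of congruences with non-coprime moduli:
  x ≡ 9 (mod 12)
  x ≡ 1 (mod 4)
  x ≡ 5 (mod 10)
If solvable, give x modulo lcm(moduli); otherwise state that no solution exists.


Moduli 12, 4, 10 are not pairwise coprime, so CRT works modulo lcm(m_i) when all pairwise compatibility conditions hold.
Pairwise compatibility: gcd(m_i, m_j) must divide a_i - a_j for every pair.
Merge one congruence at a time:
  Start: x ≡ 9 (mod 12).
  Combine with x ≡ 1 (mod 4): gcd(12, 4) = 4; 1 - 9 = -8, which IS divisible by 4, so compatible.
    Write x = 9 + 12·t and substitute into x ≡ 1 (mod 4): 12·t ≡ 1 − 9 = -8 (mod 4).
    Divide the congruence (and modulus) by g = 4: 3·t ≡ -2 (mod 1).
    Modulo 1 every t works; take t = 0.
    Then x = 9 + 12·0 = 9, valid modulo lcm(12, 4) = 12: x ≡ 9 (mod 12).
  Combine with x ≡ 5 (mod 10): gcd(12, 10) = 2; 5 - 9 = -4, which IS divisible by 2, so compatible.
    Write x = 9 + 12·t and substitute into x ≡ 5 (mod 10): 12·t ≡ 5 − 9 = -4 (mod 10).
    Divide the congruence (and modulus) by g = 2: 6·t ≡ -2 (mod 5).
    Reduce coefficients mod 5: 1·t ≡ 3 (mod 5).
    So t ≡ 3 (mod 5).
    Then x = 9 + 12·3 = 45, valid modulo lcm(12, 10) = 60: x ≡ 45 (mod 60).
Verify: 45 mod 12 = 9, 45 mod 4 = 1, 45 mod 10 = 5.

x ≡ 45 (mod 60).


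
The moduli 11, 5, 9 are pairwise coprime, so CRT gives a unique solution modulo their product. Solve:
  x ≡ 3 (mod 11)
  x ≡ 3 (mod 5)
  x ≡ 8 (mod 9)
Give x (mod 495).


Moduli 11, 5, 9 are pairwise coprime; by CRT there is a unique solution modulo M = 11 · 5 · 9 = 495.
Solve pairwise, accumulating the modulus:
  Start with x ≡ 3 (mod 11).
  Combine with x ≡ 3 (mod 5): since gcd(11, 5) = 1, we get a unique residue mod 55.
    Write x = 3 + 11·t and substitute into x ≡ 3 (mod 5): 11·t ≡ 3 − 3 = 0 (mod 5).
    Reduce coefficients mod 5: 1·t ≡ 0 (mod 5).
    So t ≡ 0 (mod 5).
    Then x = 3 + 11·0 = 3, valid modulo lcm(11, 5) = 55: x ≡ 3 (mod 55).
  Combine with x ≡ 8 (mod 9): since gcd(55, 9) = 1, we get a unique residue mod 495.
    Write x = 3 + 55·t and substitute into x ≡ 8 (mod 9): 55·t ≡ 8 − 3 = 5 (mod 9).
    Reduce coefficients mod 9: 1·t ≡ 5 (mod 9).
    So t ≡ 5 (mod 9).
    Then x = 3 + 55·5 = 278, valid modulo lcm(55, 9) = 495: x ≡ 278 (mod 495).
Verify: 278 mod 11 = 3 ✓, 278 mod 5 = 3 ✓, 278 mod 9 = 8 ✓.

x ≡ 278 (mod 495).


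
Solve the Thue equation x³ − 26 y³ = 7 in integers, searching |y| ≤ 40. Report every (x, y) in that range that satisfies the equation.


The equation is x³ - 26y³ = 7. For fixed y, x³ = 26·y³ + 7, so a solution requires the RHS to be a perfect cube.
Strategy: iterate y from -40 to 40, compute RHS = 26·y³ + 7, and check whether it is a (positive or negative) perfect cube.
Check small values of y:
  y = 0: RHS = 7 is not a perfect cube.
  y = 1: RHS = 33 is not a perfect cube.
  y = -1: RHS = -19 is not a perfect cube.
  y = 2: RHS = 215 is not a perfect cube.
  y = -2: RHS = -201 is not a perfect cube.
  y = 3: RHS = 709 is not a perfect cube.
  y = -3: RHS = -695 is not a perfect cube.
Continuing the search up to |y| = 40 finds no solutions either.
No (x, y) in the scanned range satisfies the equation.

No integer solutions with |y| ≤ 40.


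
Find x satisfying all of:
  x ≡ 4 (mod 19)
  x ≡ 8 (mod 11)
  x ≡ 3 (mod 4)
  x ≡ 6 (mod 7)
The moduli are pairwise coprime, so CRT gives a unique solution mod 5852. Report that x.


Product of moduli M = 19 · 11 · 4 · 7 = 5852.
Merge one congruence at a time:
  Start: x ≡ 4 (mod 19).
  Combine with x ≡ 8 (mod 11); new modulus lcm = 209.
    Write x = 4 + 19·t and substitute into x ≡ 8 (mod 11): 19·t ≡ 8 − 4 = 4 (mod 11).
    Reduce coefficients mod 11: 8·t ≡ 4 (mod 11).
    The inverse of 8 mod 11 is 7 (since 8·7 = 56 = 5·11 + 1), so t ≡ 7·4 = 28 ≡ 6 (mod 11).
    Then x = 4 + 19·6 = 118, valid modulo lcm(19, 11) = 209: x ≡ 118 (mod 209).
  Combine with x ≡ 3 (mod 4); new modulus lcm = 836.
    Write x = 118 + 209·t and substitute into x ≡ 3 (mod 4): 209·t ≡ 3 − 118 = -115 (mod 4).
    Reduce coefficients mod 4: 1·t ≡ 1 (mod 4).
    So t ≡ 1 (mod 4).
    Then x = 118 + 209·1 = 327, valid modulo lcm(209, 4) = 836: x ≡ 327 (mod 836).
  Combine with x ≡ 6 (mod 7); new modulus lcm = 5852.
    Write x = 327 + 836·t and substitute into x ≡ 6 (mod 7): 836·t ≡ 6 − 327 = -321 (mod 7).
    Reduce coefficients mod 7: 3·t ≡ 1 (mod 7).
    The inverse of 3 mod 7 is 5 (since 3·5 = 15 = 2·7 + 1), so t ≡ 5·1 = 5 ≡ 5 (mod 7).
    Then x = 327 + 836·5 = 4507, valid modulo lcm(836, 7) = 5852: x ≡ 4507 (mod 5852).
Verify against each original: 4507 mod 19 = 4, 4507 mod 11 = 8, 4507 mod 4 = 3, 4507 mod 7 = 6.

x ≡ 4507 (mod 5852).


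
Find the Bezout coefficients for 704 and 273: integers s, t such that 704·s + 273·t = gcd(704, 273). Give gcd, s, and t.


Euclidean algorithm on (704, 273) — divide until remainder is 0:
  704 = 2 · 273 + 158
  273 = 1 · 158 + 115
  158 = 1 · 115 + 43
  115 = 2 · 43 + 29
  43 = 1 · 29 + 14
  29 = 2 · 14 + 1
  14 = 14 · 1 + 0
gcd(704, 273) = 1.
Track Bezout coefficients alongside the remainders: start with r₀ = 704 = a·1 + b·0 (s = 1, t = 0) and r₁ = 273 = a·0 + b·1 (s = 0, t = 1); each new remainder r_{k+1} = r_{k-1} − q_k·r_k inherits s_{k+1} = s_{k-1} − q_k·s_k, t_{k+1} = t_{k-1} − q_k·t_k, so r_k = a·s_k + b·t_k at every step:
  q = 2: r = 158, s = 1 − 2·0 = 1, t = 0 − 2·1 = -2  (check: 704·1 + 273·(-2) = 158)
  q = 1: r = 115, s = 0 − 1·1 = -1, t = 1 − 1·(-2) = 3  (check: 704·(-1) + 273·3 = 115)
  q = 1: r = 43, s = 1 − 1·(-1) = 2, t = -2 − 1·3 = -5  (check: 704·2 + 273·(-5) = 43)
  q = 2: r = 29, s = -1 − 2·2 = -5, t = 3 − 2·(-5) = 13  (check: 704·(-5) + 273·13 = 29)
  q = 1: r = 14, s = 2 − 1·(-5) = 7, t = -5 − 1·13 = -18  (check: 704·7 + 273·(-18) = 14)
  q = 2: r = 1, s = -5 − 2·7 = -19, t = 13 − 2·(-18) = 49  (check: 704·(-19) + 273·49 = 1)
The row with r = 1 (the gcd) gives the Bezout coefficients s = -19, t = 49.
Result: 704 · (-19) + 273 · (49) = 1.

gcd(704, 273) = 1; s = -19, t = 49 (check: 704·(-19) + 273·49 = 1).


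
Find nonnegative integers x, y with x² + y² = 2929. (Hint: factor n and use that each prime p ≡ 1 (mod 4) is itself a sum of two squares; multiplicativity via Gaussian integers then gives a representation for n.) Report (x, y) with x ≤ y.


Step 1: Factor n = 2929 = 29 · 101.
Step 2: Check the mod-4 condition on each prime factor: 29 ≡ 1 (mod 4), exponent 1; 101 ≡ 1 (mod 4), exponent 1.
All primes ≡ 3 (mod 4) appear to even exponent (or don't appear), so by the two-squares theorem n IS expressible as a sum of two squares.
Step 3: Build a representation. Here n = 29 · 101 is a product of primes ≡ 1 (mod 4). Each prime p ≡ 1 (mod 4) is itself a sum of two squares; find a² by testing p − a² for a perfect square:
  29: 29 − 1² = 28, 29 − 2² = 25 = 5² ⇒ 29 = 2² + 5².
  101: 101 − 1² = 100 = 10² ⇒ 101 = 1² + 10².
  Combine using the Brahmagupta–Fibonacci identity (a² + b²)(c² + d²) = (ac − bd)² + (ad + bc)² = (ac + bd)² + (ad − bc)²:
  29 · 101 = 2929: from (2² + 5²)(1² + 10²), take (2·1 − 5·10, 2·10 + 5·1) = (2 − 50, 20 + 5) = (-48, 25); dropping signs (only squares matter) gives (48, 25); check 48² + 25² = 2304 + 625 = 2929 ✓.
Step 4: Order so x ≤ y and verify: 25² + 48² = 625 + 2304 = 2929 = n. ✓

n = 2929 = 25² + 48² (one valid representation with x ≤ y).


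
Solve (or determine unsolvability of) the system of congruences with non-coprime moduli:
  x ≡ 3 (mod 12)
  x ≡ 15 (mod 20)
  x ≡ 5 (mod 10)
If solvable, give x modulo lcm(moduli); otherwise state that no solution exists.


Moduli 12, 20, 10 are not pairwise coprime, so CRT works modulo lcm(m_i) when all pairwise compatibility conditions hold.
Pairwise compatibility: gcd(m_i, m_j) must divide a_i - a_j for every pair.
Merge one congruence at a time:
  Start: x ≡ 3 (mod 12).
  Combine with x ≡ 15 (mod 20): gcd(12, 20) = 4; 15 - 3 = 12, which IS divisible by 4, so compatible.
    Write x = 3 + 12·t and substitute into x ≡ 15 (mod 20): 12·t ≡ 15 − 3 = 12 (mod 20).
    Divide the congruence (and modulus) by g = 4: 3·t ≡ 3 (mod 5).
    The inverse of 3 mod 5 is 2 (since 3·2 = 6 = 1·5 + 1), so t ≡ 2·3 = 6 ≡ 1 (mod 5).
    Then x = 3 + 12·1 = 15, valid modulo lcm(12, 20) = 60: x ≡ 15 (mod 60).
  Combine with x ≡ 5 (mod 10): gcd(60, 10) = 10; 5 - 15 = -10, which IS divisible by 10, so compatible.
    Write x = 15 + 60·t and substitute into x ≡ 5 (mod 10): 60·t ≡ 5 − 15 = -10 (mod 10).
    Divide the congruence (and modulus) by g = 10: 6·t ≡ -1 (mod 1).
    Modulo 1 every t works; take t = 0.
    Then x = 15 + 60·0 = 15, valid modulo lcm(60, 10) = 60: x ≡ 15 (mod 60).
Verify: 15 mod 12 = 3, 15 mod 20 = 15, 15 mod 10 = 5.

x ≡ 15 (mod 60).


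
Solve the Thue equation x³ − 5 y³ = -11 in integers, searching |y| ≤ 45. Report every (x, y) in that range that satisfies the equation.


The equation is x³ - 5y³ = -11. For fixed y, x³ = 5·y³ − 11, so a solution requires the RHS to be a perfect cube.
Strategy: iterate y from -45 to 45, compute RHS = 5·y³ − 11, and check whether it is a (positive or negative) perfect cube.
Check small values of y:
  y = 0: RHS = -11 is not a perfect cube.
  y = 1: RHS = -6 is not a perfect cube.
  y = -1: RHS = -16 is not a perfect cube.
  y = 2: RHS = 29 is not a perfect cube.
  y = -2: RHS = -51 is not a perfect cube.
  y = 3: RHS = 124 is not a perfect cube.
  y = -3: RHS = -146 is not a perfect cube.
Continuing the search up to |y| = 45 finds no solutions either.
No (x, y) in the scanned range satisfies the equation.

No integer solutions with |y| ≤ 45.


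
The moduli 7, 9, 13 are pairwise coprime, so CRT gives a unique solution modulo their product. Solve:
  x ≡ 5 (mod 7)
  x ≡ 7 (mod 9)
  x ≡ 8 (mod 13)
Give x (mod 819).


Moduli 7, 9, 13 are pairwise coprime; by CRT there is a unique solution modulo M = 7 · 9 · 13 = 819.
Solve pairwise, accumulating the modulus:
  Start with x ≡ 5 (mod 7).
  Combine with x ≡ 7 (mod 9): since gcd(7, 9) = 1, we get a unique residue mod 63.
    Write x = 5 + 7·t and substitute into x ≡ 7 (mod 9): 7·t ≡ 7 − 5 = 2 (mod 9).
    The inverse of 7 mod 9 is 4 (since 7·4 = 28 = 3·9 + 1), so t ≡ 4·2 = 8 ≡ 8 (mod 9).
    Then x = 5 + 7·8 = 61, valid modulo lcm(7, 9) = 63: x ≡ 61 (mod 63).
  Combine with x ≡ 8 (mod 13): since gcd(63, 13) = 1, we get a unique residue mod 819.
    Write x = 61 + 63·t and substitute into x ≡ 8 (mod 13): 63·t ≡ 8 − 61 = -53 (mod 13).
    Reduce coefficients mod 13: 11·t ≡ 12 (mod 13).
    The inverse of 11 mod 13 is 6 (since 11·6 = 66 = 5·13 + 1), so t ≡ 6·12 = 72 ≡ 7 (mod 13).
    Then x = 61 + 63·7 = 502, valid modulo lcm(63, 13) = 819: x ≡ 502 (mod 819).
Verify: 502 mod 7 = 5 ✓, 502 mod 9 = 7 ✓, 502 mod 13 = 8 ✓.

x ≡ 502 (mod 819).


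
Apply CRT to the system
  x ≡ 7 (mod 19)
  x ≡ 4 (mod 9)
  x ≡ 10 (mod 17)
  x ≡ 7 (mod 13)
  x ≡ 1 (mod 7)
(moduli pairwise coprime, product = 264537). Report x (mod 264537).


Product of moduli M = 19 · 9 · 17 · 13 · 7 = 264537.
Merge one congruence at a time:
  Start: x ≡ 7 (mod 19).
  Combine with x ≡ 4 (mod 9); new modulus lcm = 171.
    Write x = 7 + 19·t and substitute into x ≡ 4 (mod 9): 19·t ≡ 4 − 7 = -3 (mod 9).
    Reduce coefficients mod 9: 1·t ≡ 6 (mod 9).
    So t ≡ 6 (mod 9).
    Then x = 7 + 19·6 = 121, valid modulo lcm(19, 9) = 171: x ≡ 121 (mod 171).
  Combine with x ≡ 10 (mod 17); new modulus lcm = 2907.
    Write x = 121 + 171·t and substitute into x ≡ 10 (mod 17): 171·t ≡ 10 − 121 = -111 (mod 17).
    Reduce coefficients mod 17: 1·t ≡ 8 (mod 17).
    So t ≡ 8 (mod 17).
    Then x = 121 + 171·8 = 1489, valid modulo lcm(171, 17) = 2907: x ≡ 1489 (mod 2907).
  Combine with x ≡ 7 (mod 13); new modulus lcm = 37791.
    Write x = 1489 + 2907·t and substitute into x ≡ 7 (mod 13): 2907·t ≡ 7 − 1489 = -1482 (mod 13).
    Reduce coefficients mod 13: 8·t ≡ 0 (mod 13).
    The inverse of 8 mod 13 is 5 (since 8·5 = 40 = 3·13 + 1), so t ≡ 5·0 = 0 ≡ 0 (mod 13).
    Then x = 1489 + 2907·0 = 1489, valid modulo lcm(2907, 13) = 37791: x ≡ 1489 (mod 37791).
  Combine with x ≡ 1 (mod 7); new modulus lcm = 264537.
    Write x = 1489 + 37791·t and substitute into x ≡ 1 (mod 7): 37791·t ≡ 1 − 1489 = -1488 (mod 7).
    Reduce coefficients mod 7: 5·t ≡ 3 (mod 7).
    The inverse of 5 mod 7 is 3 (since 5·3 = 15 = 2·7 + 1), so t ≡ 3·3 = 9 ≡ 2 (mod 7).
    Then x = 1489 + 37791·2 = 77071, valid modulo lcm(37791, 7) = 264537: x ≡ 77071 (mod 264537).
Verify against each original: 77071 mod 19 = 7, 77071 mod 9 = 4, 77071 mod 17 = 10, 77071 mod 13 = 7, 77071 mod 7 = 1.

x ≡ 77071 (mod 264537).


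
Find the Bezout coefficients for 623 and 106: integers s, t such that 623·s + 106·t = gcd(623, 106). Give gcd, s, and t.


Euclidean algorithm on (623, 106) — divide until remainder is 0:
  623 = 5 · 106 + 93
  106 = 1 · 93 + 13
  93 = 7 · 13 + 2
  13 = 6 · 2 + 1
  2 = 2 · 1 + 0
gcd(623, 106) = 1.
Track Bezout coefficients alongside the remainders: start with r₀ = 623 = a·1 + b·0 (s = 1, t = 0) and r₁ = 106 = a·0 + b·1 (s = 0, t = 1); each new remainder r_{k+1} = r_{k-1} − q_k·r_k inherits s_{k+1} = s_{k-1} − q_k·s_k, t_{k+1} = t_{k-1} − q_k·t_k, so r_k = a·s_k + b·t_k at every step:
  q = 5: r = 93, s = 1 − 5·0 = 1, t = 0 − 5·1 = -5  (check: 623·1 + 106·(-5) = 93)
  q = 1: r = 13, s = 0 − 1·1 = -1, t = 1 − 1·(-5) = 6  (check: 623·(-1) + 106·6 = 13)
  q = 7: r = 2, s = 1 − 7·(-1) = 8, t = -5 − 7·6 = -47  (check: 623·8 + 106·(-47) = 2)
  q = 6: r = 1, s = -1 − 6·8 = -49, t = 6 − 6·(-47) = 288  (check: 623·(-49) + 106·288 = 1)
The row with r = 1 (the gcd) gives the Bezout coefficients s = -49, t = 288.
Result: 623 · (-49) + 106 · (288) = 1.

gcd(623, 106) = 1; s = -49, t = 288 (check: 623·(-49) + 106·288 = 1).


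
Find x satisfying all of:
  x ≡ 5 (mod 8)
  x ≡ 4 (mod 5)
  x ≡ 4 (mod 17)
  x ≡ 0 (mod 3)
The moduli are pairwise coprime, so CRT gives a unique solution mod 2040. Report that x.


Product of moduli M = 8 · 5 · 17 · 3 = 2040.
Merge one congruence at a time:
  Start: x ≡ 5 (mod 8).
  Combine with x ≡ 4 (mod 5); new modulus lcm = 40.
    Write x = 5 + 8·t and substitute into x ≡ 4 (mod 5): 8·t ≡ 4 − 5 = -1 (mod 5).
    Reduce coefficients mod 5: 3·t ≡ 4 (mod 5).
    The inverse of 3 mod 5 is 2 (since 3·2 = 6 = 1·5 + 1), so t ≡ 2·4 = 8 ≡ 3 (mod 5).
    Then x = 5 + 8·3 = 29, valid modulo lcm(8, 5) = 40: x ≡ 29 (mod 40).
  Combine with x ≡ 4 (mod 17); new modulus lcm = 680.
    Write x = 29 + 40·t and substitute into x ≡ 4 (mod 17): 40·t ≡ 4 − 29 = -25 (mod 17).
    Reduce coefficients mod 17: 6·t ≡ 9 (mod 17).
    The inverse of 6 mod 17 is 3 (since 6·3 = 18 = 1·17 + 1), so t ≡ 3·9 = 27 ≡ 10 (mod 17).
    Then x = 29 + 40·10 = 429, valid modulo lcm(40, 17) = 680: x ≡ 429 (mod 680).
  Combine with x ≡ 0 (mod 3); new modulus lcm = 2040.
    Write x = 429 + 680·t and substitute into x ≡ 0 (mod 3): 680·t ≡ 0 − 429 = -429 (mod 3).
    Reduce coefficients mod 3: 2·t ≡ 0 (mod 3).
    The inverse of 2 mod 3 is 2 (since 2·2 = 4 = 1·3 + 1), so t ≡ 2·0 = 0 ≡ 0 (mod 3).
    Then x = 429 + 680·0 = 429, valid modulo lcm(680, 3) = 2040: x ≡ 429 (mod 2040).
Verify against each original: 429 mod 8 = 5, 429 mod 5 = 4, 429 mod 17 = 4, 429 mod 3 = 0.

x ≡ 429 (mod 2040).


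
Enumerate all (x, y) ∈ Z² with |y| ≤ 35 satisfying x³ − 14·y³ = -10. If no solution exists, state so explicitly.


The equation is x³ - 14y³ = -10. For fixed y, x³ = 14·y³ − 10, so a solution requires the RHS to be a perfect cube.
Strategy: iterate y from -35 to 35, compute RHS = 14·y³ − 10, and check whether it is a (positive or negative) perfect cube.
Check small values of y:
  y = 0: RHS = -10 is not a perfect cube.
  y = 1: RHS = 4 is not a perfect cube.
  y = -1: RHS = -24 is not a perfect cube.
  y = 2: RHS = 102 is not a perfect cube.
  y = -2: RHS = -122 is not a perfect cube.
  y = 3: RHS = 368 is not a perfect cube.
  y = -3: RHS = -388 is not a perfect cube.
Continuing the search up to |y| = 35 finds no solutions either.
No (x, y) in the scanned range satisfies the equation.

No integer solutions with |y| ≤ 35.


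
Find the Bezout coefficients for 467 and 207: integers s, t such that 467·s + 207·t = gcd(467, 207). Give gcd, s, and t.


Euclidean algorithm on (467, 207) — divide until remainder is 0:
  467 = 2 · 207 + 53
  207 = 3 · 53 + 48
  53 = 1 · 48 + 5
  48 = 9 · 5 + 3
  5 = 1 · 3 + 2
  3 = 1 · 2 + 1
  2 = 2 · 1 + 0
gcd(467, 207) = 1.
Track Bezout coefficients alongside the remainders: start with r₀ = 467 = a·1 + b·0 (s = 1, t = 0) and r₁ = 207 = a·0 + b·1 (s = 0, t = 1); each new remainder r_{k+1} = r_{k-1} − q_k·r_k inherits s_{k+1} = s_{k-1} − q_k·s_k, t_{k+1} = t_{k-1} − q_k·t_k, so r_k = a·s_k + b·t_k at every step:
  q = 2: r = 53, s = 1 − 2·0 = 1, t = 0 − 2·1 = -2  (check: 467·1 + 207·(-2) = 53)
  q = 3: r = 48, s = 0 − 3·1 = -3, t = 1 − 3·(-2) = 7  (check: 467·(-3) + 207·7 = 48)
  q = 1: r = 5, s = 1 − 1·(-3) = 4, t = -2 − 1·7 = -9  (check: 467·4 + 207·(-9) = 5)
  q = 9: r = 3, s = -3 − 9·4 = -39, t = 7 − 9·(-9) = 88  (check: 467·(-39) + 207·88 = 3)
  q = 1: r = 2, s = 4 − 1·(-39) = 43, t = -9 − 1·88 = -97  (check: 467·43 + 207·(-97) = 2)
  q = 1: r = 1, s = -39 − 1·43 = -82, t = 88 − 1·(-97) = 185  (check: 467·(-82) + 207·185 = 1)
The row with r = 1 (the gcd) gives the Bezout coefficients s = -82, t = 185.
Result: 467 · (-82) + 207 · (185) = 1.

gcd(467, 207) = 1; s = -82, t = 185 (check: 467·(-82) + 207·185 = 1).


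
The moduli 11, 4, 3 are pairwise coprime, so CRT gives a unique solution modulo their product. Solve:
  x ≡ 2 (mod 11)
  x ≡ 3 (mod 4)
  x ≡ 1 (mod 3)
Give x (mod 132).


Moduli 11, 4, 3 are pairwise coprime; by CRT there is a unique solution modulo M = 11 · 4 · 3 = 132.
Solve pairwise, accumulating the modulus:
  Start with x ≡ 2 (mod 11).
  Combine with x ≡ 3 (mod 4): since gcd(11, 4) = 1, we get a unique residue mod 44.
    Write x = 2 + 11·t and substitute into x ≡ 3 (mod 4): 11·t ≡ 3 − 2 = 1 (mod 4).
    Reduce coefficients mod 4: 3·t ≡ 1 (mod 4).
    The inverse of 3 mod 4 is 3 (since 3·3 = 9 = 2·4 + 1), so t ≡ 3·1 = 3 ≡ 3 (mod 4).
    Then x = 2 + 11·3 = 35, valid modulo lcm(11, 4) = 44: x ≡ 35 (mod 44).
  Combine with x ≡ 1 (mod 3): since gcd(44, 3) = 1, we get a unique residue mod 132.
    Write x = 35 + 44·t and substitute into x ≡ 1 (mod 3): 44·t ≡ 1 − 35 = -34 (mod 3).
    Reduce coefficients mod 3: 2·t ≡ 2 (mod 3).
    The inverse of 2 mod 3 is 2 (since 2·2 = 4 = 1·3 + 1), so t ≡ 2·2 = 4 ≡ 1 (mod 3).
    Then x = 35 + 44·1 = 79, valid modulo lcm(44, 3) = 132: x ≡ 79 (mod 132).
Verify: 79 mod 11 = 2 ✓, 79 mod 4 = 3 ✓, 79 mod 3 = 1 ✓.

x ≡ 79 (mod 132).


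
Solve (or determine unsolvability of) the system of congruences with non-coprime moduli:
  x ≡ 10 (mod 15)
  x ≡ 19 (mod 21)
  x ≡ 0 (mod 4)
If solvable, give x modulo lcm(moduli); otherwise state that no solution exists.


Moduli 15, 21, 4 are not pairwise coprime, so CRT works modulo lcm(m_i) when all pairwise compatibility conditions hold.
Pairwise compatibility: gcd(m_i, m_j) must divide a_i - a_j for every pair.
Merge one congruence at a time:
  Start: x ≡ 10 (mod 15).
  Combine with x ≡ 19 (mod 21): gcd(15, 21) = 3; 19 - 10 = 9, which IS divisible by 3, so compatible.
    Write x = 10 + 15·t and substitute into x ≡ 19 (mod 21): 15·t ≡ 19 − 10 = 9 (mod 21).
    Divide the congruence (and modulus) by g = 3: 5·t ≡ 3 (mod 7).
    The inverse of 5 mod 7 is 3 (since 5·3 = 15 = 2·7 + 1), so t ≡ 3·3 = 9 ≡ 2 (mod 7).
    Then x = 10 + 15·2 = 40, valid modulo lcm(15, 21) = 105: x ≡ 40 (mod 105).
  Combine with x ≡ 0 (mod 4): gcd(105, 4) = 1; 0 - 40 = -40, which IS divisible by 1, so compatible.
    Write x = 40 + 105·t and substitute into x ≡ 0 (mod 4): 105·t ≡ 0 − 40 = -40 (mod 4).
    Reduce coefficients mod 4: 1·t ≡ 0 (mod 4).
    So t ≡ 0 (mod 4).
    Then x = 40 + 105·0 = 40, valid modulo lcm(105, 4) = 420: x ≡ 40 (mod 420).
Verify: 40 mod 15 = 10, 40 mod 21 = 19, 40 mod 4 = 0.

x ≡ 40 (mod 420).


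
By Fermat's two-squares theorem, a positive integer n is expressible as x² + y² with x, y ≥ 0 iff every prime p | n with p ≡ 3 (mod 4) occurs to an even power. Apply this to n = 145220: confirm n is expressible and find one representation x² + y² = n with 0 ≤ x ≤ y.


Step 1: Factor n = 145220 = 2^2 · 5 · 53 · 137.
Step 2: Check the mod-4 condition on each prime factor: 2 = 2 (special); 5 ≡ 1 (mod 4), exponent 1; 53 ≡ 1 (mod 4), exponent 1; 137 ≡ 1 (mod 4), exponent 1.
All primes ≡ 3 (mod 4) appear to even exponent (or don't appear), so by the two-squares theorem n IS expressible as a sum of two squares.
Step 3: Build a representation. Group n = k² · m with k = 2 and m = 5 · 53 · 137 = 36305 (a product of primes ≡ 1 (mod 4)); a representation of m scales to one of n via (k·x)² + (k·y)² = k²(x² + y²). Each prime p ≡ 1 (mod 4) is itself a sum of two squares; find a² by testing p − a² for a perfect square:
  5: 5 − 1² = 4 = 2² ⇒ 5 = 1² + 2².
  53: 53 − 1² = 52, 53 − 2² = 49 = 7² ⇒ 53 = 2² + 7².
  137: 137 − 1² = 136, 137 − 2² = 133, 137 − 3² = 128, 137 − 4² = 121 = 11² ⇒ 137 = 4² + 11².
  Combine using the Brahmagupta–Fibonacci identity (a² + b²)(c² + d²) = (ac − bd)² + (ad + bc)² = (ac + bd)² + (ad − bc)²:
  5 · 53 = 265: from (1² + 2²)(2² + 7²), take (1·2 − 2·7, 1·7 + 2·2) = (2 − 14, 7 + 4) = (-12, 11); dropping signs (only squares matter) gives (12, 11); check 12² + 11² = 144 + 121 = 265 ✓.
  265 · 137 = 36305: from (12² + 11²)(4² + 11²), take (12·4 − 11·11, 12·11 + 11·4) = (48 − 121, 132 + 44) = (-73, 176); dropping signs (only squares matter) gives (73, 176); check 73² + 176² = 5329 + 30976 = 36305 ✓.
  Scale by k = 2: (2·73, 2·176) = (146, 352).
Step 4: Order so x ≤ y and verify: 146² + 352² = 21316 + 123904 = 145220 = n. ✓

n = 145220 = 146² + 352² (one valid representation with x ≤ y).


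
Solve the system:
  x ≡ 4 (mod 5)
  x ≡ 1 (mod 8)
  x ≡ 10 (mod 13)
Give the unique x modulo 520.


Moduli 5, 8, 13 are pairwise coprime; by CRT there is a unique solution modulo M = 5 · 8 · 13 = 520.
Solve pairwise, accumulating the modulus:
  Start with x ≡ 4 (mod 5).
  Combine with x ≡ 1 (mod 8): since gcd(5, 8) = 1, we get a unique residue mod 40.
    Write x = 4 + 5·t and substitute into x ≡ 1 (mod 8): 5·t ≡ 1 − 4 = -3 (mod 8).
    Reduce coefficients mod 8: 5·t ≡ 5 (mod 8).
    The inverse of 5 mod 8 is 5 (since 5·5 = 25 = 3·8 + 1), so t ≡ 5·5 = 25 ≡ 1 (mod 8).
    Then x = 4 + 5·1 = 9, valid modulo lcm(5, 8) = 40: x ≡ 9 (mod 40).
  Combine with x ≡ 10 (mod 13): since gcd(40, 13) = 1, we get a unique residue mod 520.
    Write x = 9 + 40·t and substitute into x ≡ 10 (mod 13): 40·t ≡ 10 − 9 = 1 (mod 13).
    Reduce coefficients mod 13: 1·t ≡ 1 (mod 13).
    So t ≡ 1 (mod 13).
    Then x = 9 + 40·1 = 49, valid modulo lcm(40, 13) = 520: x ≡ 49 (mod 520).
Verify: 49 mod 5 = 4 ✓, 49 mod 8 = 1 ✓, 49 mod 13 = 10 ✓.

x ≡ 49 (mod 520).


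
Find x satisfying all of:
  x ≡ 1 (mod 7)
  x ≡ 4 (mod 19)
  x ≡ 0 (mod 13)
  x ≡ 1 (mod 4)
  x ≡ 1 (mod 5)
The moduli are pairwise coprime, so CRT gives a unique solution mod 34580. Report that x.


Product of moduli M = 7 · 19 · 13 · 4 · 5 = 34580.
Merge one congruence at a time:
  Start: x ≡ 1 (mod 7).
  Combine with x ≡ 4 (mod 19); new modulus lcm = 133.
    Write x = 1 + 7·t and substitute into x ≡ 4 (mod 19): 7·t ≡ 4 − 1 = 3 (mod 19).
    The inverse of 7 mod 19 is 11 (since 7·11 = 77 = 4·19 + 1), so t ≡ 11·3 = 33 ≡ 14 (mod 19).
    Then x = 1 + 7·14 = 99, valid modulo lcm(7, 19) = 133: x ≡ 99 (mod 133).
  Combine with x ≡ 0 (mod 13); new modulus lcm = 1729.
    Write x = 99 + 133·t and substitute into x ≡ 0 (mod 13): 133·t ≡ 0 − 99 = -99 (mod 13).
    Reduce coefficients mod 13: 3·t ≡ 5 (mod 13).
    The inverse of 3 mod 13 is 9 (since 3·9 = 27 = 2·13 + 1), so t ≡ 9·5 = 45 ≡ 6 (mod 13).
    Then x = 99 + 133·6 = 897, valid modulo lcm(133, 13) = 1729: x ≡ 897 (mod 1729).
  Combine with x ≡ 1 (mod 4); new modulus lcm = 6916.
    Write x = 897 + 1729·t and substitute into x ≡ 1 (mod 4): 1729·t ≡ 1 − 897 = -896 (mod 4).
    Reduce coefficients mod 4: 1·t ≡ 0 (mod 4).
    So t ≡ 0 (mod 4).
    Then x = 897 + 1729·0 = 897, valid modulo lcm(1729, 4) = 6916: x ≡ 897 (mod 6916).
  Combine with x ≡ 1 (mod 5); new modulus lcm = 34580.
    Write x = 897 + 6916·t and substitute into x ≡ 1 (mod 5): 6916·t ≡ 1 − 897 = -896 (mod 5).
    Reduce coefficients mod 5: 1·t ≡ 4 (mod 5).
    So t ≡ 4 (mod 5).
    Then x = 897 + 6916·4 = 28561, valid modulo lcm(6916, 5) = 34580: x ≡ 28561 (mod 34580).
Verify against each original: 28561 mod 7 = 1, 28561 mod 19 = 4, 28561 mod 13 = 0, 28561 mod 4 = 1, 28561 mod 5 = 1.

x ≡ 28561 (mod 34580).


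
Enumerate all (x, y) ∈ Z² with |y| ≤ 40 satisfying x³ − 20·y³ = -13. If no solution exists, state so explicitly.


The equation is x³ - 20y³ = -13. For fixed y, x³ = 20·y³ − 13, so a solution requires the RHS to be a perfect cube.
Strategy: iterate y from -40 to 40, compute RHS = 20·y³ − 13, and check whether it is a (positive or negative) perfect cube.
Check small values of y:
  y = 0: RHS = -13 is not a perfect cube.
  y = 1: RHS = 7 is not a perfect cube.
  y = -1: RHS = -33 is not a perfect cube.
  y = 2: RHS = 147 is not a perfect cube.
  y = -2: RHS = -173 is not a perfect cube.
  y = 3: RHS = 527 is not a perfect cube.
  y = -3: RHS = -553 is not a perfect cube.
Continuing the search up to |y| = 40 finds no solutions either.
No (x, y) in the scanned range satisfies the equation.

No integer solutions with |y| ≤ 40.


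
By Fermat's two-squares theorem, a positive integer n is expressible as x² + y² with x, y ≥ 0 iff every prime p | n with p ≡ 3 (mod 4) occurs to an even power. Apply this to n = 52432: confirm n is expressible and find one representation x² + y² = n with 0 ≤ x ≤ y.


Step 1: Factor n = 52432 = 2^4 · 29 · 113.
Step 2: Check the mod-4 condition on each prime factor: 2 = 2 (special); 29 ≡ 1 (mod 4), exponent 1; 113 ≡ 1 (mod 4), exponent 1.
All primes ≡ 3 (mod 4) appear to even exponent (or don't appear), so by the two-squares theorem n IS expressible as a sum of two squares.
Step 3: Build a representation. Group n = k² · m with k = 4 and m = 29 · 113 = 3277 (a product of primes ≡ 1 (mod 4)); a representation of m scales to one of n via (k·x)² + (k·y)² = k²(x² + y²). Each prime p ≡ 1 (mod 4) is itself a sum of two squares; find a² by testing p − a² for a perfect square:
  29: 29 − 1² = 28, 29 − 2² = 25 = 5² ⇒ 29 = 2² + 5².
  113: 113 − 1² = 112, 113 − 2² = 109, 113 − 3² = 104, 113 − 4² = 97, 113 − 5² = 88, 113 − 6² = 77, 113 − 7² = 64 = 8² ⇒ 113 = 7² + 8².
  Combine using the Brahmagupta–Fibonacci identity (a² + b²)(c² + d²) = (ac − bd)² + (ad + bc)² = (ac + bd)² + (ad − bc)²:
  29 · 113 = 3277: from (2² + 5²)(7² + 8²), take (2·7 − 5·8, 2·8 + 5·7) = (14 − 40, 16 + 35) = (-26, 51); dropping signs (only squares matter) gives (26, 51); check 26² + 51² = 676 + 2601 = 3277 ✓.
  Scale by k = 4: (4·26, 4·51) = (104, 204).
Step 4: Order so x ≤ y and verify: 104² + 204² = 10816 + 41616 = 52432 = n. ✓

n = 52432 = 104² + 204² (one valid representation with x ≤ y).


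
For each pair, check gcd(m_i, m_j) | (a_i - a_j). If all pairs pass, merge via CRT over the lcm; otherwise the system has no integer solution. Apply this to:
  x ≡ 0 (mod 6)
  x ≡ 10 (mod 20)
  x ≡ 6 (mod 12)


Moduli 6, 20, 12 are not pairwise coprime, so CRT works modulo lcm(m_i) when all pairwise compatibility conditions hold.
Pairwise compatibility: gcd(m_i, m_j) must divide a_i - a_j for every pair.
Merge one congruence at a time:
  Start: x ≡ 0 (mod 6).
  Combine with x ≡ 10 (mod 20): gcd(6, 20) = 2; 10 - 0 = 10, which IS divisible by 2, so compatible.
    Write x = 0 + 6·t and substitute into x ≡ 10 (mod 20): 6·t ≡ 10 − 0 = 10 (mod 20).
    Divide the congruence (and modulus) by g = 2: 3·t ≡ 5 (mod 10).
    The inverse of 3 mod 10 is 7 (since 3·7 = 21 = 2·10 + 1), so t ≡ 7·5 = 35 ≡ 5 (mod 10).
    Then x = 0 + 6·5 = 30, valid modulo lcm(6, 20) = 60: x ≡ 30 (mod 60).
  Combine with x ≡ 6 (mod 12): gcd(60, 12) = 12; 6 - 30 = -24, which IS divisible by 12, so compatible.
    Write x = 30 + 60·t and substitute into x ≡ 6 (mod 12): 60·t ≡ 6 − 30 = -24 (mod 12).
    Divide the congruence (and modulus) by g = 12: 5·t ≡ -2 (mod 1).
    Modulo 1 every t works; take t = 0.
    Then x = 30 + 60·0 = 30, valid modulo lcm(60, 12) = 60: x ≡ 30 (mod 60).
Verify: 30 mod 6 = 0, 30 mod 20 = 10, 30 mod 12 = 6.

x ≡ 30 (mod 60).


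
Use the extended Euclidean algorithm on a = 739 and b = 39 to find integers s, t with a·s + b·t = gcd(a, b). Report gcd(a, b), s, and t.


Euclidean algorithm on (739, 39) — divide until remainder is 0:
  739 = 18 · 39 + 37
  39 = 1 · 37 + 2
  37 = 18 · 2 + 1
  2 = 2 · 1 + 0
gcd(739, 39) = 1.
Track Bezout coefficients alongside the remainders: start with r₀ = 739 = a·1 + b·0 (s = 1, t = 0) and r₁ = 39 = a·0 + b·1 (s = 0, t = 1); each new remainder r_{k+1} = r_{k-1} − q_k·r_k inherits s_{k+1} = s_{k-1} − q_k·s_k, t_{k+1} = t_{k-1} − q_k·t_k, so r_k = a·s_k + b·t_k at every step:
  q = 18: r = 37, s = 1 − 18·0 = 1, t = 0 − 18·1 = -18  (check: 739·1 + 39·(-18) = 37)
  q = 1: r = 2, s = 0 − 1·1 = -1, t = 1 − 1·(-18) = 19  (check: 739·(-1) + 39·19 = 2)
  q = 18: r = 1, s = 1 − 18·(-1) = 19, t = -18 − 18·19 = -360  (check: 739·19 + 39·(-360) = 1)
The row with r = 1 (the gcd) gives the Bezout coefficients s = 19, t = -360.
Result: 739 · (19) + 39 · (-360) = 1.

gcd(739, 39) = 1; s = 19, t = -360 (check: 739·19 + 39·(-360) = 1).


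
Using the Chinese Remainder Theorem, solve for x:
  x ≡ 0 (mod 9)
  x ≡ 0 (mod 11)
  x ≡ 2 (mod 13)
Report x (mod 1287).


Moduli 9, 11, 13 are pairwise coprime; by CRT there is a unique solution modulo M = 9 · 11 · 13 = 1287.
Solve pairwise, accumulating the modulus:
  Start with x ≡ 0 (mod 9).
  Combine with x ≡ 0 (mod 11): since gcd(9, 11) = 1, we get a unique residue mod 99.
    Write x = 0 + 9·t and substitute into x ≡ 0 (mod 11): 9·t ≡ 0 − 0 = 0 (mod 11).
    The inverse of 9 mod 11 is 5 (since 9·5 = 45 = 4·11 + 1), so t ≡ 5·0 = 0 ≡ 0 (mod 11).
    Then x = 0 + 9·0 = 0, valid modulo lcm(9, 11) = 99: x ≡ 0 (mod 99).
  Combine with x ≡ 2 (mod 13): since gcd(99, 13) = 1, we get a unique residue mod 1287.
    Write x = 0 + 99·t and substitute into x ≡ 2 (mod 13): 99·t ≡ 2 − 0 = 2 (mod 13).
    Reduce coefficients mod 13: 8·t ≡ 2 (mod 13).
    The inverse of 8 mod 13 is 5 (since 8·5 = 40 = 3·13 + 1), so t ≡ 5·2 = 10 ≡ 10 (mod 13).
    Then x = 0 + 99·10 = 990, valid modulo lcm(99, 13) = 1287: x ≡ 990 (mod 1287).
Verify: 990 mod 9 = 0 ✓, 990 mod 11 = 0 ✓, 990 mod 13 = 2 ✓.

x ≡ 990 (mod 1287).


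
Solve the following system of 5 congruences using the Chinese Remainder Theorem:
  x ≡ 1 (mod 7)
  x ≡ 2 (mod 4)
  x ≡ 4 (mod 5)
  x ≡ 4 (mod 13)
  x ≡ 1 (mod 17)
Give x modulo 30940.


Product of moduli M = 7 · 4 · 5 · 13 · 17 = 30940.
Merge one congruence at a time:
  Start: x ≡ 1 (mod 7).
  Combine with x ≡ 2 (mod 4); new modulus lcm = 28.
    Write x = 1 + 7·t and substitute into x ≡ 2 (mod 4): 7·t ≡ 2 − 1 = 1 (mod 4).
    Reduce coefficients mod 4: 3·t ≡ 1 (mod 4).
    The inverse of 3 mod 4 is 3 (since 3·3 = 9 = 2·4 + 1), so t ≡ 3·1 = 3 ≡ 3 (mod 4).
    Then x = 1 + 7·3 = 22, valid modulo lcm(7, 4) = 28: x ≡ 22 (mod 28).
  Combine with x ≡ 4 (mod 5); new modulus lcm = 140.
    Write x = 22 + 28·t and substitute into x ≡ 4 (mod 5): 28·t ≡ 4 − 22 = -18 (mod 5).
    Reduce coefficients mod 5: 3·t ≡ 2 (mod 5).
    The inverse of 3 mod 5 is 2 (since 3·2 = 6 = 1·5 + 1), so t ≡ 2·2 = 4 ≡ 4 (mod 5).
    Then x = 22 + 28·4 = 134, valid modulo lcm(28, 5) = 140: x ≡ 134 (mod 140).
  Combine with x ≡ 4 (mod 13); new modulus lcm = 1820.
    Write x = 134 + 140·t and substitute into x ≡ 4 (mod 13): 140·t ≡ 4 − 134 = -130 (mod 13).
    Reduce coefficients mod 13: 10·t ≡ 0 (mod 13).
    The inverse of 10 mod 13 is 4 (since 10·4 = 40 = 3·13 + 1), so t ≡ 4·0 = 0 ≡ 0 (mod 13).
    Then x = 134 + 140·0 = 134, valid modulo lcm(140, 13) = 1820: x ≡ 134 (mod 1820).
  Combine with x ≡ 1 (mod 17); new modulus lcm = 30940.
    Write x = 134 + 1820·t and substitute into x ≡ 1 (mod 17): 1820·t ≡ 1 − 134 = -133 (mod 17).
    Reduce coefficients mod 17: 1·t ≡ 3 (mod 17).
    So t ≡ 3 (mod 17).
    Then x = 134 + 1820·3 = 5594, valid modulo lcm(1820, 17) = 30940: x ≡ 5594 (mod 30940).
Verify against each original: 5594 mod 7 = 1, 5594 mod 4 = 2, 5594 mod 5 = 4, 5594 mod 13 = 4, 5594 mod 17 = 1.

x ≡ 5594 (mod 30940).


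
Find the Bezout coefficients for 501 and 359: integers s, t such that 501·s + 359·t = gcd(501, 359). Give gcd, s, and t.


Euclidean algorithm on (501, 359) — divide until remainder is 0:
  501 = 1 · 359 + 142
  359 = 2 · 142 + 75
  142 = 1 · 75 + 67
  75 = 1 · 67 + 8
  67 = 8 · 8 + 3
  8 = 2 · 3 + 2
  3 = 1 · 2 + 1
  2 = 2 · 1 + 0
gcd(501, 359) = 1.
Track Bezout coefficients alongside the remainders: start with r₀ = 501 = a·1 + b·0 (s = 1, t = 0) and r₁ = 359 = a·0 + b·1 (s = 0, t = 1); each new remainder r_{k+1} = r_{k-1} − q_k·r_k inherits s_{k+1} = s_{k-1} − q_k·s_k, t_{k+1} = t_{k-1} − q_k·t_k, so r_k = a·s_k + b·t_k at every step:
  q = 1: r = 142, s = 1 − 1·0 = 1, t = 0 − 1·1 = -1  (check: 501·1 + 359·(-1) = 142)
  q = 2: r = 75, s = 0 − 2·1 = -2, t = 1 − 2·(-1) = 3  (check: 501·(-2) + 359·3 = 75)
  q = 1: r = 67, s = 1 − 1·(-2) = 3, t = -1 − 1·3 = -4  (check: 501·3 + 359·(-4) = 67)
  q = 1: r = 8, s = -2 − 1·3 = -5, t = 3 − 1·(-4) = 7  (check: 501·(-5) + 359·7 = 8)
  q = 8: r = 3, s = 3 − 8·(-5) = 43, t = -4 − 8·7 = -60  (check: 501·43 + 359·(-60) = 3)
  q = 2: r = 2, s = -5 − 2·43 = -91, t = 7 − 2·(-60) = 127  (check: 501·(-91) + 359·127 = 2)
  q = 1: r = 1, s = 43 − 1·(-91) = 134, t = -60 − 1·127 = -187  (check: 501·134 + 359·(-187) = 1)
The row with r = 1 (the gcd) gives the Bezout coefficients s = 134, t = -187.
Result: 501 · (134) + 359 · (-187) = 1.

gcd(501, 359) = 1; s = 134, t = -187 (check: 501·134 + 359·(-187) = 1).


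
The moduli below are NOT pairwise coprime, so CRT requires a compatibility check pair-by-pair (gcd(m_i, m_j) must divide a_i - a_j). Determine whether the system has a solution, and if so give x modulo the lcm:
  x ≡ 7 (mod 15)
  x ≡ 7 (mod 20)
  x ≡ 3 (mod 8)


Moduli 15, 20, 8 are not pairwise coprime, so CRT works modulo lcm(m_i) when all pairwise compatibility conditions hold.
Pairwise compatibility: gcd(m_i, m_j) must divide a_i - a_j for every pair.
Merge one congruence at a time:
  Start: x ≡ 7 (mod 15).
  Combine with x ≡ 7 (mod 20): gcd(15, 20) = 5; 7 - 7 = 0, which IS divisible by 5, so compatible.
    Write x = 7 + 15·t and substitute into x ≡ 7 (mod 20): 15·t ≡ 7 − 7 = 0 (mod 20).
    Divide the congruence (and modulus) by g = 5: 3·t ≡ 0 (mod 4).
    The inverse of 3 mod 4 is 3 (since 3·3 = 9 = 2·4 + 1), so t ≡ 3·0 = 0 ≡ 0 (mod 4).
    Then x = 7 + 15·0 = 7, valid modulo lcm(15, 20) = 60: x ≡ 7 (mod 60).
  Combine with x ≡ 3 (mod 8): gcd(60, 8) = 4; 3 - 7 = -4, which IS divisible by 4, so compatible.
    Write x = 7 + 60·t and substitute into x ≡ 3 (mod 8): 60·t ≡ 3 − 7 = -4 (mod 8).
    Divide the congruence (and modulus) by g = 4: 15·t ≡ -1 (mod 2).
    Reduce coefficients mod 2: 1·t ≡ 1 (mod 2).
    So t ≡ 1 (mod 2).
    Then x = 7 + 60·1 = 67, valid modulo lcm(60, 8) = 120: x ≡ 67 (mod 120).
Verify: 67 mod 15 = 7, 67 mod 20 = 7, 67 mod 8 = 3.

x ≡ 67 (mod 120).
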